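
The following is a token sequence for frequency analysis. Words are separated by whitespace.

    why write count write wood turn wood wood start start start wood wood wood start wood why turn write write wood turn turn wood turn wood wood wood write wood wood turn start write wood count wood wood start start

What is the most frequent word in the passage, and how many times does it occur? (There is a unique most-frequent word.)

Unigram frequencies (highest first):
  wood: 17
  start: 7
  write: 6
  turn: 6
  why: 2
  count: 2

"wood", 17 times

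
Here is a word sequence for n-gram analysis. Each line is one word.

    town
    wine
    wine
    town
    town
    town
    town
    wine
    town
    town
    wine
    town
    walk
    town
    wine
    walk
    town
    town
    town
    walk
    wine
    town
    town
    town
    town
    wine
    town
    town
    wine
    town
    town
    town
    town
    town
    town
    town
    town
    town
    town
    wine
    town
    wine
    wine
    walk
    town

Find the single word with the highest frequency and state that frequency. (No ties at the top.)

"town", 30 times

Unigram frequencies (highest first):
  town: 30
  wine: 11
  walk: 4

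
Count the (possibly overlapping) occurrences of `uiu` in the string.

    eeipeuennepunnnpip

0

Sliding a length-3 window over the 18 characters (16 positions):
  (no match at any position)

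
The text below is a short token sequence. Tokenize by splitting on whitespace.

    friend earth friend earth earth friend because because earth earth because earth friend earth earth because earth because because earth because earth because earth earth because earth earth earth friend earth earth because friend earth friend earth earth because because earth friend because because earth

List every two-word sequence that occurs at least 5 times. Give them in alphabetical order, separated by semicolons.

Bigram counts meeting the condition (at least 5 times):
  because earth: 9
  earth because: 8
  earth earth: 8
  earth friend: 6
  friend earth: 6

because earth; earth because; earth earth; earth friend; friend earth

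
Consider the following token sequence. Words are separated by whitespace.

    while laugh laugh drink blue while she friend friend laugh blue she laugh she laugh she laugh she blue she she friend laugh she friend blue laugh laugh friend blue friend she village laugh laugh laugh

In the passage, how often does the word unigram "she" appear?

9

Scanning the 36 tokens for "she":
  position 7: she
  position 12: she
  position 14: she
  position 16: she
  position 18: she
  position 20: she
  position 21: she
  position 24: she
  position 32: she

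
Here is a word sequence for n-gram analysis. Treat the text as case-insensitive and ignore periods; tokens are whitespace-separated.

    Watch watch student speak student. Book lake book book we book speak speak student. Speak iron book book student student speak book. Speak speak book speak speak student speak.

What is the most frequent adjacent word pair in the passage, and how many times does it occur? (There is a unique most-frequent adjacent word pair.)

"student speak", 4 times

Bigram frequencies (highest first):
  student speak: 4
  speak student: 3
  book speak: 3
  speak speak: 3
  book book: 2
  speak book: 2
  … (11 more, each ≤ 1)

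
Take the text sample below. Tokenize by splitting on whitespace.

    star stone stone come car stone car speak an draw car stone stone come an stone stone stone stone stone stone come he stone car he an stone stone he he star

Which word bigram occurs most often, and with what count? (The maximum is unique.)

"stone stone", 8 times

Bigram frequencies (highest first):
  stone stone: 8
  stone come: 3
  car stone: 2
  stone car: 2
  an stone: 2
  star stone: 1
  … (13 more, each ≤ 1)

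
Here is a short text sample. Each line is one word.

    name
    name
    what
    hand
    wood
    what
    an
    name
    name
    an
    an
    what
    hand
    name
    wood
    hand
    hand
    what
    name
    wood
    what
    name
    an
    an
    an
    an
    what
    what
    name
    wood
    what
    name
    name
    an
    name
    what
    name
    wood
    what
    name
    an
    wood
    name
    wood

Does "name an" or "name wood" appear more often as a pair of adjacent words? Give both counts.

"name wood" (5 vs 4)

"name an": 4 occurrences
"name wood": 5 occurrences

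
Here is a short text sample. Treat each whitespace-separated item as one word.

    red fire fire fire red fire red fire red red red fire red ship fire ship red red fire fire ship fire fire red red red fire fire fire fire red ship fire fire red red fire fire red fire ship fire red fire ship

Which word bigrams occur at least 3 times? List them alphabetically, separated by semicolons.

fire fire; fire red; fire ship; red fire; red red; ship fire

Bigram counts meeting the condition (at least 3 times):
  fire fire: 9
  fire red: 9
  fire ship: 4
  red fire: 9
  red red: 6
  ship fire: 4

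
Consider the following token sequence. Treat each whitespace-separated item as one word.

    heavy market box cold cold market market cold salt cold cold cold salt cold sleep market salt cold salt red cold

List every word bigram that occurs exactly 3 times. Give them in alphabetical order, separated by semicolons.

Bigram counts meeting the condition (exactly 3 times):
  cold cold: 3
  cold salt: 3
  salt cold: 3

cold cold; cold salt; salt cold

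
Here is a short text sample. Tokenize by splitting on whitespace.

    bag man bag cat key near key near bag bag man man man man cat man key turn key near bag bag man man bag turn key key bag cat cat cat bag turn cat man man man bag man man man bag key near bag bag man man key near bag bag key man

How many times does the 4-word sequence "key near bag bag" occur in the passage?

4

Scanning the 52 overlapping 4-gram windows for "key near bag bag":
  position 7–10: key near bag bag
  position 19–22: key near bag bag
  position 44–47: key near bag bag
  position 50–53: key near bag bag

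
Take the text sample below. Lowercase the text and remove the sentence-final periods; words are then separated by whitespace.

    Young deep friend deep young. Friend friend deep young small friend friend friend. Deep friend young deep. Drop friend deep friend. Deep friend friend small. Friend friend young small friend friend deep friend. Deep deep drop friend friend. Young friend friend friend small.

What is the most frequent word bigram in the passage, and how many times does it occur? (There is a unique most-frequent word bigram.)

Bigram frequencies (highest first):
  friend friend: 9
  friend deep: 7
  deep friend: 5
  small friend: 3
  friend young: 3
  young deep: 2
  … (7 more, each ≤ 2)

"friend friend", 9 times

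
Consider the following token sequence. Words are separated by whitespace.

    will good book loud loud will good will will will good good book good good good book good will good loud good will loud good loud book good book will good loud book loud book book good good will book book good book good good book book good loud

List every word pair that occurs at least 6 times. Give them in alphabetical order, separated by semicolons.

Bigram counts meeting the condition (at least 6 times):
  book good: 7
  good book: 6

book good; good book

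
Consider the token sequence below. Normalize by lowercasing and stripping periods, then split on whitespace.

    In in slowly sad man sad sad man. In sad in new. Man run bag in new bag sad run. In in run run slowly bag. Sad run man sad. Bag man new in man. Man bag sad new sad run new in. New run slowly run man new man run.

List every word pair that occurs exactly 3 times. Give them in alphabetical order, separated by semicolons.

Bigram counts meeting the condition (exactly 3 times):
  bag sad: 3
  in new: 3
  sad run: 3

bag sad; in new; sad run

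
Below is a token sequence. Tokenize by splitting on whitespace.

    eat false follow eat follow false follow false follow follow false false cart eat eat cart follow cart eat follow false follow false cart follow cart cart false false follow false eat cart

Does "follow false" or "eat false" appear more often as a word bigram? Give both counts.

"follow false": 6 occurrences
"eat false": 1 occurrence

"follow false" (6 vs 1)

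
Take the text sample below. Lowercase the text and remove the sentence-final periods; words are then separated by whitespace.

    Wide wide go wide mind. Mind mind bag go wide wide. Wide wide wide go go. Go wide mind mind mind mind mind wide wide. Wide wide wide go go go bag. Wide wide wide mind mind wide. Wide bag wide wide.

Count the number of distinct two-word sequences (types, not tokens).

42 tokens → 41 bigram windows in total.
Repeated bigrams (each contributes count−1 duplicates):
  wide wide: 13
  mind mind: 7
  go go: 4
  go wide: 3
  wide go: 3
  wide mind: 3
  bag wide: 2
  mind wide: 2
29 duplicate windows → 41 − 29 = 12 distinct.

12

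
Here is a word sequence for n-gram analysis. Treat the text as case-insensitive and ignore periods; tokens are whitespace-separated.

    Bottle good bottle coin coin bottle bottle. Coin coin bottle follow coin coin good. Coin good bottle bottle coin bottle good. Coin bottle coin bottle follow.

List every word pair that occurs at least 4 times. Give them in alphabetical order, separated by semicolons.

Bigram counts meeting the condition (at least 4 times):
  bottle coin: 4
  coin bottle: 5

bottle coin; coin bottle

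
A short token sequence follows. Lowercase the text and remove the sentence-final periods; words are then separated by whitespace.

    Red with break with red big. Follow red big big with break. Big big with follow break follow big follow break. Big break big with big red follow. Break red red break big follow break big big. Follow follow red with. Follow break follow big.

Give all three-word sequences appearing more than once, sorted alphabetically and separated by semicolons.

big big with; big follow break; break big big; break follow big; follow break big; follow break follow; with follow break

Trigram counts meeting the condition (more than once):
  big big with: 2
  big follow break: 2
  break big big: 2
  break follow big: 2
  follow break big: 2
  follow break follow: 2
  with follow break: 2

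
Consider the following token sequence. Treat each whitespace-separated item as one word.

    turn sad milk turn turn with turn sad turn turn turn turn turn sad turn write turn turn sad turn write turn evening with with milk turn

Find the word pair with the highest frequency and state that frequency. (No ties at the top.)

Bigram frequencies (highest first):
  turn turn: 6
  turn sad: 4
  sad turn: 3
  milk turn: 2
  turn write: 2
  write turn: 2
  … (7 more, each ≤ 1)

"turn turn", 6 times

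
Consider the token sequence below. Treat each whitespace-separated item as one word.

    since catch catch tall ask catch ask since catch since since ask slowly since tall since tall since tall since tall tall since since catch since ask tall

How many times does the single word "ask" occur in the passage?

4

Scanning the 28 tokens for "ask":
  position 5: ask
  position 7: ask
  position 12: ask
  position 27: ask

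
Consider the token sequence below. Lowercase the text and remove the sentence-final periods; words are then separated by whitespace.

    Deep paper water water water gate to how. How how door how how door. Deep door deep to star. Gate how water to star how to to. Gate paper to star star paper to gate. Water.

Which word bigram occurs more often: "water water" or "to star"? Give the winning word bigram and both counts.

"to star" (3 vs 2)

"water water": 2 occurrences
"to star": 3 occurrences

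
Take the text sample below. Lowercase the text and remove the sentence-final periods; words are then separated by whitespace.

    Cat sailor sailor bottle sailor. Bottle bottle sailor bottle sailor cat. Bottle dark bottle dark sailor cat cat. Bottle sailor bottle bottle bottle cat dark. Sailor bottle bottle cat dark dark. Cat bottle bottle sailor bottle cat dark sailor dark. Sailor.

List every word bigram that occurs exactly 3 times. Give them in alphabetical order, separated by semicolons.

bottle cat; cat bottle; cat dark

Bigram counts meeting the condition (exactly 3 times):
  bottle cat: 3
  cat bottle: 3
  cat dark: 3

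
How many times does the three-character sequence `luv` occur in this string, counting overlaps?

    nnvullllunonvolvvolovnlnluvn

1

Sliding a length-3 window over the 28 characters (26 positions):
  position 25–27: luv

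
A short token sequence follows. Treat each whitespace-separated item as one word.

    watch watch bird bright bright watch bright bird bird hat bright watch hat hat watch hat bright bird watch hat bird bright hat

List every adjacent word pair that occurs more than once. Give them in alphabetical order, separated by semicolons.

bird bright; bright bird; bright watch; hat bright; watch hat

Bigram counts meeting the condition (more than once):
  bird bright: 2
  bright bird: 2
  bright watch: 2
  hat bright: 2
  watch hat: 3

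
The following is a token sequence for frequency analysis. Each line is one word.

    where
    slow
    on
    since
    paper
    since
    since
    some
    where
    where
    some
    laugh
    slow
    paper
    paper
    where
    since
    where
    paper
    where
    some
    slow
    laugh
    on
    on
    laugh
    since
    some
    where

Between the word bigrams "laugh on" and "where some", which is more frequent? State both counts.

"where some" (2 vs 1)

"laugh on": 1 occurrence
"where some": 2 occurrences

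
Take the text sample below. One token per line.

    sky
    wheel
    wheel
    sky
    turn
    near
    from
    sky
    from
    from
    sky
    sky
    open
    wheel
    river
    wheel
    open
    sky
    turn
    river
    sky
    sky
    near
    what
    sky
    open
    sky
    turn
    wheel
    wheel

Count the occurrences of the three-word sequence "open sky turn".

2

Scanning the 28 overlapping trigram windows for "open sky turn":
  position 17–19: open sky turn
  position 26–28: open sky turn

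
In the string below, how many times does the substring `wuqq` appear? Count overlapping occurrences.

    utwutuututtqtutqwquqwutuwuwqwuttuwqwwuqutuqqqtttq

0

Sliding a length-4 window over the 49 characters (46 positions):
  (no match at any position)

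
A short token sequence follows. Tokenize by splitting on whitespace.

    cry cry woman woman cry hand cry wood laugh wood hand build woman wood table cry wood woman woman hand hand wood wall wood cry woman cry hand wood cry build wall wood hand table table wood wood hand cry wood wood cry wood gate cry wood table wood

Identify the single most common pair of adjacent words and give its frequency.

Bigram frequencies (highest first):
  cry wood: 5
  wood hand: 3
  wood cry: 3
  cry woman: 2
  woman woman: 2
  woman cry: 2
  … (24 more, each ≤ 2)

"cry wood", 5 times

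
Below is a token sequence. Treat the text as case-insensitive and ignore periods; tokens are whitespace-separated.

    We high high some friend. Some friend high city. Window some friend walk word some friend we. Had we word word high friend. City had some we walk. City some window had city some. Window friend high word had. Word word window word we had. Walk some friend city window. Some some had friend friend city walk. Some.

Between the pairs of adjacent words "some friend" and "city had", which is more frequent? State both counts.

"some friend" (5 vs 1)

"some friend": 5 occurrences
"city had": 1 occurrence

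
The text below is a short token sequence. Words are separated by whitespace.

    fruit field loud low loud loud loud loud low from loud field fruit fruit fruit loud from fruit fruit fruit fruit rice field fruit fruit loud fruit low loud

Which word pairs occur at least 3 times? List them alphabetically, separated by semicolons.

Bigram counts meeting the condition (at least 3 times):
  fruit fruit: 6
  loud loud: 3

fruit fruit; loud loud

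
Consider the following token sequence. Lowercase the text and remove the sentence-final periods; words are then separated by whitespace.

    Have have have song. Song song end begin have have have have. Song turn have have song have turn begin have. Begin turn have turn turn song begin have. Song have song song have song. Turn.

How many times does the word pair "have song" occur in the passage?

Scanning the 35 overlapping bigram windows for "have song":
  position 3–4: have song
  position 12–13: have song
  position 16–17: have song
  position 29–30: have song
  position 31–32: have song
  position 34–35: have song

6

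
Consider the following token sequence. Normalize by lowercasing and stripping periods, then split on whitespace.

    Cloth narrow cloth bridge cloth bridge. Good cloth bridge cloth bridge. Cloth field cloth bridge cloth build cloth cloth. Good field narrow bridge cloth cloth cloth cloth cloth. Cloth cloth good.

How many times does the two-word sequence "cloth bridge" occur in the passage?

5

Scanning the 30 overlapping bigram windows for "cloth bridge":
  position 3–4: cloth bridge
  position 5–6: cloth bridge
  position 8–9: cloth bridge
  position 10–11: cloth bridge
  position 14–15: cloth bridge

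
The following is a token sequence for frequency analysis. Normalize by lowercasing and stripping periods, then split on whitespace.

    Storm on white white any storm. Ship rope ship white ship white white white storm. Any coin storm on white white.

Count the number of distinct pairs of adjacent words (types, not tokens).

21 tokens → 20 bigram windows in total.
Repeated bigrams (each contributes count−1 duplicates):
  white white: 4
  on white: 2
  ship white: 2
  storm on: 2
6 duplicate windows → 20 − 6 = 14 distinct.

14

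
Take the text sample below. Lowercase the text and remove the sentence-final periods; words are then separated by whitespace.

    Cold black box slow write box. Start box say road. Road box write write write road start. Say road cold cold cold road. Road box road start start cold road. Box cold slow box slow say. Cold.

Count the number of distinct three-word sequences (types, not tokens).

34

37 tokens → 35 trigram windows in total.
Repeated trigrams (each contributes count−1 duplicates):
  road road box: 2
1 duplicate windows → 35 − 1 = 34 distinct.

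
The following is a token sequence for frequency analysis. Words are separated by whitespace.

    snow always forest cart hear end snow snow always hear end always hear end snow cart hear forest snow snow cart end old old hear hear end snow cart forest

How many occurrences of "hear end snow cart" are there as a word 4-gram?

2

Scanning the 27 overlapping 4-gram windows for "hear end snow cart":
  position 13–16: hear end snow cart
  position 26–29: hear end snow cart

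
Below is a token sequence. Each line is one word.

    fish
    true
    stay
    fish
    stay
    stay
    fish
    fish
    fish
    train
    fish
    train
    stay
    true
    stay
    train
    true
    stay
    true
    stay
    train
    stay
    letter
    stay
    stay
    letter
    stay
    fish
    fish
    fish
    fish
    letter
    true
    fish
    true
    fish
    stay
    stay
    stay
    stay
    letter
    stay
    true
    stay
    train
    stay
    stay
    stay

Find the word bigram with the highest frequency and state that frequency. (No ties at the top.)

"stay stay", 7 times

Bigram frequencies (highest first):
  stay stay: 7
  true stay: 5
  fish fish: 5
  stay fish: 3
  train stay: 3
  stay true: 3
  … (11 more, each ≤ 3)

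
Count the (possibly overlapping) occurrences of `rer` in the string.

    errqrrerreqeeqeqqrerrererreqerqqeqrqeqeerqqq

Sliding a length-3 window over the 44 characters (42 positions):
  position 6–8: rer
  position 18–20: rer
  position 21–23: rer
  position 23–25: rer

4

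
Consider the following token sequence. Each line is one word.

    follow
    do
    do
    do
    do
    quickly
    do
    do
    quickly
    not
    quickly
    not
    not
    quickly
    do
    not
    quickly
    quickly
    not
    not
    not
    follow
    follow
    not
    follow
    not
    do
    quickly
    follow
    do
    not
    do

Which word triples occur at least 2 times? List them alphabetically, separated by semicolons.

do do do; do do quickly; quickly not not

Trigram counts meeting the condition (at least 2 times):
  do do do: 2
  do do quickly: 2
  quickly not not: 2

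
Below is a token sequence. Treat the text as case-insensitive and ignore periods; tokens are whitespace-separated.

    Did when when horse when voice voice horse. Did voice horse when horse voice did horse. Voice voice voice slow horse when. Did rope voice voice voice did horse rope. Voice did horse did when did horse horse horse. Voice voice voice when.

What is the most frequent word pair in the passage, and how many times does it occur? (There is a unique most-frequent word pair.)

"voice voice", 7 times

Bigram frequencies (highest first):
  voice voice: 7
  did horse: 4
  horse when: 3
  horse voice: 3
  voice did: 3
  did when: 2
  … (14 more, each ≤ 2)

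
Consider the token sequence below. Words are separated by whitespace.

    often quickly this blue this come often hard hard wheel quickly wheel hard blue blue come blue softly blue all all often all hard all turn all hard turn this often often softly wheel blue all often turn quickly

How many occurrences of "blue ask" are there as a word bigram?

Scanning the 38 overlapping bigram windows for "blue ask":
  (none found)

0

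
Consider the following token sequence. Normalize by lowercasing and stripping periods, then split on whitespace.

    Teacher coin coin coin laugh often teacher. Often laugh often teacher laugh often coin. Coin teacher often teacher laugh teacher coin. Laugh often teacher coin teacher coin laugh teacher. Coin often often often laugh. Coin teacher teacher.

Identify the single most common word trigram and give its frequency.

"laugh often teacher", 3 times

Trigram frequencies (highest first):
  laugh often teacher: 3
  coin laugh often: 2
  often teacher laugh: 2
  laugh teacher coin: 2
  teacher coin laugh: 2
  teacher coin coin: 1
  … (23 more, each ≤ 1)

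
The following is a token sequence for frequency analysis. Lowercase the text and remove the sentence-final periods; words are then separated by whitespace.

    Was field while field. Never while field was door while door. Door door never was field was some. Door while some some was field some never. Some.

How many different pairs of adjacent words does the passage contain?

20

27 tokens → 26 bigram windows in total.
Repeated bigrams (each contributes count−1 duplicates):
  was field: 3
  door door: 2
  door while: 2
  field was: 2
  while field: 2
6 duplicate windows → 26 − 6 = 20 distinct.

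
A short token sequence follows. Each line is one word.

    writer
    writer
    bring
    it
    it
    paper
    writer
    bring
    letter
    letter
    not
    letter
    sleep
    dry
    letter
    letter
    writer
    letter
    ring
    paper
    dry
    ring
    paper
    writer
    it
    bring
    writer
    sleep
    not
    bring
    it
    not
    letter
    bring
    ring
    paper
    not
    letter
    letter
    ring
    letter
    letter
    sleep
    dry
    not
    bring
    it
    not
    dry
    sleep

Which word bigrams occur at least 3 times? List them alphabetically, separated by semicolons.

Bigram counts meeting the condition (at least 3 times):
  bring it: 3
  letter letter: 4
  not letter: 3
  ring paper: 3

bring it; letter letter; not letter; ring paper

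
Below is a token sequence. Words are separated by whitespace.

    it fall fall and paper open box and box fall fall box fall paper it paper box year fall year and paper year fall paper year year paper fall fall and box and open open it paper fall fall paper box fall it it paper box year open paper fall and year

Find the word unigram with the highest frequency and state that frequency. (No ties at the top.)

Unigram frequencies (highest first):
  fall: 13
  paper: 10
  box: 7
  year: 7
  and: 6
  it: 5
  … (1 more, each ≤ 4)

"fall", 13 times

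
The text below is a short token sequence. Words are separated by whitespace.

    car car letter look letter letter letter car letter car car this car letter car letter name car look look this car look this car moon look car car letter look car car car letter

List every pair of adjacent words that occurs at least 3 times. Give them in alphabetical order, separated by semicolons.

Bigram counts meeting the condition (at least 3 times):
  car car: 5
  car letter: 6
  letter car: 3
  this car: 3

car car; car letter; letter car; this car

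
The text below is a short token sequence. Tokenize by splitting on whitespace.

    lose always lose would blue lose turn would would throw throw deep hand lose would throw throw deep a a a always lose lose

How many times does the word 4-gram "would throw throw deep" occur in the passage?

Scanning the 21 overlapping 4-gram windows for "would throw throw deep":
  position 9–12: would throw throw deep
  position 15–18: would throw throw deep

2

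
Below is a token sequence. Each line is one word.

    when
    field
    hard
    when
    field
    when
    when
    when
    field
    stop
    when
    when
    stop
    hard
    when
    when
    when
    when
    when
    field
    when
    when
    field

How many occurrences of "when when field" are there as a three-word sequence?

Scanning the 21 overlapping trigram windows for "when when field":
  position 7–9: when when field
  position 18–20: when when field
  position 21–23: when when field

3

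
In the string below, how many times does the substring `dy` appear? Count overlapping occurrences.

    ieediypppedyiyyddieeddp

1

Sliding a length-2 window over the 23 characters (22 positions):
  position 11–12: dy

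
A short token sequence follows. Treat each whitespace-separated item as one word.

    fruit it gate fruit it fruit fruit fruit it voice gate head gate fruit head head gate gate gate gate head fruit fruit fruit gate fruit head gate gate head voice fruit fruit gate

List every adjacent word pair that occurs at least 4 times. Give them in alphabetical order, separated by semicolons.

fruit fruit; gate gate

Bigram counts meeting the condition (at least 4 times):
  fruit fruit: 5
  gate gate: 4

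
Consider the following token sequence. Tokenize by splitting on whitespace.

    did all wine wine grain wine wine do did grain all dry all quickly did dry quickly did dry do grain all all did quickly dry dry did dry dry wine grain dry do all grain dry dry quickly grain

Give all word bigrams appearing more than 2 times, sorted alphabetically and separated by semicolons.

Bigram counts meeting the condition (more than 2 times):
  did dry: 3
  dry dry: 3

did dry; dry dry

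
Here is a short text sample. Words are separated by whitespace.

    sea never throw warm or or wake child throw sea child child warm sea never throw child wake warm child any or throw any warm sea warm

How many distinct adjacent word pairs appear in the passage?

27 tokens → 26 bigram windows in total.
Repeated bigrams (each contributes count−1 duplicates):
  never throw: 2
  sea never: 2
  warm sea: 2
3 duplicate windows → 26 − 3 = 23 distinct.

23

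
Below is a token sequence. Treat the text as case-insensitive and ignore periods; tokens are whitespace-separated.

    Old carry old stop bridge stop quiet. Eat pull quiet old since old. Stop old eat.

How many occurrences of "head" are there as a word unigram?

Scanning the 16 tokens for "head":
  (none found)

0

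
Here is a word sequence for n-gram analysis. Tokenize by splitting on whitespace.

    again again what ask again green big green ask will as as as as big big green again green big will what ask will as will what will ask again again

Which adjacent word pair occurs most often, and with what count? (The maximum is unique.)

"as as", 3 times

Bigram frequencies (highest first):
  as as: 3
  again again: 2
  what ask: 2
  ask again: 2
  again green: 2
  green big: 2
  … (13 more, each ≤ 2)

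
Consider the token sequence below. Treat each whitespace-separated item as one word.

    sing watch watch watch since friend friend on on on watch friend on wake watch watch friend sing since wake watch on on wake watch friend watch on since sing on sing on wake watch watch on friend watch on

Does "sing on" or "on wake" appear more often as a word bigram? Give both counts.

"sing on": 2 occurrences
"on wake": 3 occurrences

"on wake" (3 vs 2)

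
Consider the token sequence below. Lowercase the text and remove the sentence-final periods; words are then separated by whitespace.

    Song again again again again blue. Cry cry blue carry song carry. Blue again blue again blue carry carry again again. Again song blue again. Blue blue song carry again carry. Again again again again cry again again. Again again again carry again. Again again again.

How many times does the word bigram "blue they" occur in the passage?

0

Scanning the 45 overlapping bigram windows for "blue they":
  (none found)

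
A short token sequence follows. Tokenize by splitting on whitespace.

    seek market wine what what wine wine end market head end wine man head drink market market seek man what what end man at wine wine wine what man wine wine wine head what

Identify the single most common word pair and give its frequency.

Bigram frequencies (highest first):
  wine wine: 5
  wine what: 2
  what what: 2
  seek market: 1
  market wine: 1
  what wine: 1
  … (21 more, each ≤ 1)

"wine wine", 5 times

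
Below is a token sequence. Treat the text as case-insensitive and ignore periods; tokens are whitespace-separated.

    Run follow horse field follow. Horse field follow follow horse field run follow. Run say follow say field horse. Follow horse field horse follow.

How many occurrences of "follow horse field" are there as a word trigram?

Scanning the 22 overlapping trigram windows for "follow horse field":
  position 2–4: follow horse field
  position 5–7: follow horse field
  position 9–11: follow horse field
  position 20–22: follow horse field

4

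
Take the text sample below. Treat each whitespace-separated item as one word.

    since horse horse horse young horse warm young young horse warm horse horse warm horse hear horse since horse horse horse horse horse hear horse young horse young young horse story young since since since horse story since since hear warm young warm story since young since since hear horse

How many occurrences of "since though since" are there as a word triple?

Scanning the 48 overlapping trigram windows for "since though since":
  (none found)

0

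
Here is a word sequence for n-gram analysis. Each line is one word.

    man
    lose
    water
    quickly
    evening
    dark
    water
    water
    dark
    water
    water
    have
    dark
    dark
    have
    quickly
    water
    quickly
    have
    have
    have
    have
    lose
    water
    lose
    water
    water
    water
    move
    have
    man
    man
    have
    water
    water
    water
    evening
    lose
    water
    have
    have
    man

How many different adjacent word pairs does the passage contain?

42 tokens → 41 bigram windows in total.
Repeated bigrams (each contributes count−1 duplicates):
  water water: 6
  have have: 4
  lose water: 4
  dark water: 2
  have man: 2
  water have: 2
  water quickly: 2
15 duplicate windows → 41 − 15 = 26 distinct.

26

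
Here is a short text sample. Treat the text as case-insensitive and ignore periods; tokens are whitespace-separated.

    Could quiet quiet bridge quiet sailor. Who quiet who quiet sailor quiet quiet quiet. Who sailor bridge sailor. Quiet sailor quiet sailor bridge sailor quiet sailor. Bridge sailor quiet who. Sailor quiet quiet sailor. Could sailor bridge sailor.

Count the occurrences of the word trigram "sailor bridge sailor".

4

Scanning the 36 overlapping trigram windows for "sailor bridge sailor":
  position 16–18: sailor bridge sailor
  position 22–24: sailor bridge sailor
  position 26–28: sailor bridge sailor
  position 36–38: sailor bridge sailor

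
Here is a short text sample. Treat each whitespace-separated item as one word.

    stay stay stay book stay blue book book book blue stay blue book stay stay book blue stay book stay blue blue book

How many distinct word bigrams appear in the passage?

9

23 tokens → 22 bigram windows in total.
Repeated bigrams (each contributes count−1 duplicates):
  blue book: 3
  book stay: 3
  stay blue: 3
  stay book: 3
  stay stay: 3
  blue stay: 2
  book blue: 2
  book book: 2
13 duplicate windows → 22 − 13 = 9 distinct.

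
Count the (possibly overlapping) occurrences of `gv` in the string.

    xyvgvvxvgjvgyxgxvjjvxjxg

1

Sliding a length-2 window over the 24 characters (23 positions):
  position 4–5: gv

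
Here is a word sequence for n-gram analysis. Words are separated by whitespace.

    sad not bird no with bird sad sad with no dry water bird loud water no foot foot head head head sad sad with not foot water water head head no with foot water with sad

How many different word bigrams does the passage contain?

36 tokens → 35 bigram windows in total.
Repeated bigrams (each contributes count−1 duplicates):
  head head: 3
  foot water: 2
  no with: 2
  sad sad: 2
  sad with: 2
6 duplicate windows → 35 − 6 = 29 distinct.

29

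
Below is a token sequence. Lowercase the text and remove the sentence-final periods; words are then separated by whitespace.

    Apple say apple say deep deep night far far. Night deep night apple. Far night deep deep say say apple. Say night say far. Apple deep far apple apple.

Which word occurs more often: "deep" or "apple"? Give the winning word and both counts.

"apple" (7 vs 6)

"deep": 6 occurrences
"apple": 7 occurrences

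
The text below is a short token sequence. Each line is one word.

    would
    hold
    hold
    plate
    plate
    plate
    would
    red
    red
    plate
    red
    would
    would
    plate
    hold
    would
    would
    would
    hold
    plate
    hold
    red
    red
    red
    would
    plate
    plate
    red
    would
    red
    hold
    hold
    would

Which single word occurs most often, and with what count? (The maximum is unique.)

"would", 10 times

Unigram frequencies (highest first):
  would: 10
  plate: 8
  red: 8
  hold: 7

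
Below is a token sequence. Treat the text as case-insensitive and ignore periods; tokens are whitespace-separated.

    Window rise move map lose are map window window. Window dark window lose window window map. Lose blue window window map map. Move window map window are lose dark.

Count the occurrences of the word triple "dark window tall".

Scanning the 27 overlapping trigram windows for "dark window tall":
  (none found)

0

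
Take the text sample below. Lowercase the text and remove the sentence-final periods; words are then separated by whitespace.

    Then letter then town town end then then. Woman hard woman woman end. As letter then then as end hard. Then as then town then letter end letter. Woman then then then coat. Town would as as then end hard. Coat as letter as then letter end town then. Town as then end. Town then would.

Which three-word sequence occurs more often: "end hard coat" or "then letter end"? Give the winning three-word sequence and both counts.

"end hard coat": 1 occurrence
"then letter end": 2 occurrences

"then letter end" (2 vs 1)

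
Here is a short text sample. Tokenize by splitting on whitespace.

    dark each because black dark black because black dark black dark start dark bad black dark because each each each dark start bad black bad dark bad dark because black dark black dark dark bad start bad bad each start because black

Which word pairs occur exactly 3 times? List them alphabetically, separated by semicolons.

dark bad; dark black

Bigram counts meeting the condition (exactly 3 times):
  dark bad: 3
  dark black: 3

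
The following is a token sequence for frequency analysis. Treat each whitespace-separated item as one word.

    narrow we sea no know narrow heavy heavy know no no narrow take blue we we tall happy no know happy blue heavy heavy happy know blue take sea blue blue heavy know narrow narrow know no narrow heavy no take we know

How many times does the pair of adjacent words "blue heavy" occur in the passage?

2

Scanning the 42 overlapping bigram windows for "blue heavy":
  position 22–23: blue heavy
  position 31–32: blue heavy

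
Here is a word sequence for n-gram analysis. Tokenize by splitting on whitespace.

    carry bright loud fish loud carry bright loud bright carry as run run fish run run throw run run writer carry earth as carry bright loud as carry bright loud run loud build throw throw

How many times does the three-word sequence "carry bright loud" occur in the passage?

4

Scanning the 33 overlapping trigram windows for "carry bright loud":
  position 1–3: carry bright loud
  position 6–8: carry bright loud
  position 24–26: carry bright loud
  position 28–30: carry bright loud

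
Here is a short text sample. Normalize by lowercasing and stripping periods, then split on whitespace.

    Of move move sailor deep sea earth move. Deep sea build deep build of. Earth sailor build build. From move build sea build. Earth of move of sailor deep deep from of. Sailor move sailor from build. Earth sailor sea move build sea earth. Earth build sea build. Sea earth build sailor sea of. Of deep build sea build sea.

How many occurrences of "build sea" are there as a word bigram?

6

Scanning the 59 overlapping bigram windows for "build sea":
  position 21–22: build sea
  position 42–43: build sea
  position 46–47: build sea
  position 48–49: build sea
  position 57–58: build sea
  position 59–60: build sea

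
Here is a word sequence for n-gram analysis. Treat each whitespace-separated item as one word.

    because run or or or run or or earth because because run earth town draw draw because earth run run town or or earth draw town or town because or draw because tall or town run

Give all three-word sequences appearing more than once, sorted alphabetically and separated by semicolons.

Trigram counts meeting the condition (more than once):
  or or earth: 2
  run or or: 2

or or earth; run or or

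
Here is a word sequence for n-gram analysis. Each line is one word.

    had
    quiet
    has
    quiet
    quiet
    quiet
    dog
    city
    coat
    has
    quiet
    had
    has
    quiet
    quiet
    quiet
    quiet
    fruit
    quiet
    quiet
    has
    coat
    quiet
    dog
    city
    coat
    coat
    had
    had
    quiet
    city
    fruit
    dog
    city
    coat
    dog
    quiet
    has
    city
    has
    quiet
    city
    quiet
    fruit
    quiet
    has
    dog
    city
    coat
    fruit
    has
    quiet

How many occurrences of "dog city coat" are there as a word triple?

Scanning the 50 overlapping trigram windows for "dog city coat":
  position 7–9: dog city coat
  position 24–26: dog city coat
  position 33–35: dog city coat
  position 47–49: dog city coat

4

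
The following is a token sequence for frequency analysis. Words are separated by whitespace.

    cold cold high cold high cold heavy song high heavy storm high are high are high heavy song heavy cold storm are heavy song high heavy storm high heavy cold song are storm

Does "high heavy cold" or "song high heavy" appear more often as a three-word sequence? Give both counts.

"high heavy cold": 1 occurrence
"song high heavy": 2 occurrences

"song high heavy" (2 vs 1)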